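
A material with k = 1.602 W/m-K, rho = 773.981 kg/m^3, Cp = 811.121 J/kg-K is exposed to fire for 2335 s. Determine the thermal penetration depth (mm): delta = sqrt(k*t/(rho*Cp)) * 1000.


alpha = 1.602 / (773.981 * 811.121) = 2.5518e-06 m^2/s
alpha * t = 0.0059585
delta = sqrt(0.0059585) * 1000 = 77.191 mm

77.191 mm


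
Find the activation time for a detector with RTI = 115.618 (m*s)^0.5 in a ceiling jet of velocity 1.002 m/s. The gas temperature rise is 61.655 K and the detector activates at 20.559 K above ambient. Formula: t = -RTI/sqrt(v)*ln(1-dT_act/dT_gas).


dT_act/dT_gas = 0.33345
ln(1 - 0.33345) = -0.40564
t = -115.618 / sqrt(1.002) * -0.40564 = 46.853 s

46.853 s


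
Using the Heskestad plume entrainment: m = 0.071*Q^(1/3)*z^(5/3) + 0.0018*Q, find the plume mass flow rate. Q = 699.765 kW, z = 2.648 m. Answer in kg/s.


Q^(1/3) = 8.8780
z^(5/3) = 5.0683
First term = 0.071 * 8.8780 * 5.0683 = 3.1948
Second term = 0.0018 * 699.765 = 1.2596
m = 4.4543 kg/s

4.4543 kg/s


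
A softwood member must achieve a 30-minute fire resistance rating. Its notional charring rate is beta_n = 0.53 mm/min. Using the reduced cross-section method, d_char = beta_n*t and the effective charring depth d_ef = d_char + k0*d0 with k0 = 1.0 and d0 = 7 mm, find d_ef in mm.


d_char = 0.53 * 30 = 15.9 mm
d_ef = 15.9 + 1.0*7 = 22.9 mm

22.9 mm


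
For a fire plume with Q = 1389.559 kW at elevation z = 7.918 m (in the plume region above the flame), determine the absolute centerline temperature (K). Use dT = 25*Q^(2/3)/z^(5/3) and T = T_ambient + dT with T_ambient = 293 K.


Q^(2/3) = 124.52
z^(5/3) = 31.455
dT = 25 * 124.52 / 31.455 = 98.969 K
T = 293 + 98.969 = 391.97 K

391.97 K


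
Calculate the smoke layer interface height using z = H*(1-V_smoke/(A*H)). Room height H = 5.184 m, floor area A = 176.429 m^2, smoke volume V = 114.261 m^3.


V/(A*H) = 0.12493
1 - 0.12493 = 0.87507
z = 5.184 * 0.87507 = 4.5364 m

4.5364 m


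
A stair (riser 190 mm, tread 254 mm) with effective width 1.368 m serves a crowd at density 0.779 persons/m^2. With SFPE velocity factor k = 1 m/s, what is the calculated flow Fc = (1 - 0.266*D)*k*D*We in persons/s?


1 - 0.266*D = 1 - 0.266*0.779 = 0.79279
Fs = 0.79279 * 1 * 0.779 = 0.61758 persons/(s*m)
Fc = 0.61758 * 1.368 = 0.84485 persons/s

0.84485 persons/s


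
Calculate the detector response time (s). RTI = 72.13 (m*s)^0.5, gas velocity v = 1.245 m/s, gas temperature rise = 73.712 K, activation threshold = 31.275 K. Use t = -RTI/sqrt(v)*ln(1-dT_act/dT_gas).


dT_act/dT_gas = 0.42429
ln(1 - 0.42429) = -0.55214
t = -72.13 / sqrt(1.245) * -0.55214 = 35.693 s

35.693 s


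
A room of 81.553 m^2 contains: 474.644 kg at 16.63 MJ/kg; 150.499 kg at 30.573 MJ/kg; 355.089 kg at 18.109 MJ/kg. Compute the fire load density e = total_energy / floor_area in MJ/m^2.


Total energy = 474.644*16.63 + 150.499*30.573 + 355.089*18.109
= 7893.330 + 4601.206 + 6430.307
= 18924.84 MJ
e = 18924.84 / 81.553 = 232.06 MJ/m^2

232.06 MJ/m^2


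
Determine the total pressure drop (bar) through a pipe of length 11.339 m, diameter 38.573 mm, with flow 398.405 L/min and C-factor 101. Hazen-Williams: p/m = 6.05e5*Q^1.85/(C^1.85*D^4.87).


Q^1.85 = 64655
C^1.85 = 5105.0
D^4.87 = 5.3113e+07
p/m = 0.14427 bar/m
p_total = 0.14427 * 11.339 = 1.6358 bar

1.6358 bar


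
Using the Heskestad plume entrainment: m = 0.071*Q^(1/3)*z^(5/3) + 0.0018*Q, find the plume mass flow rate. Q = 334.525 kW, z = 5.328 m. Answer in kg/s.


Q^(1/3) = 6.9419
z^(5/3) = 16.253
First term = 0.071 * 6.9419 * 16.253 = 8.0108
Second term = 0.0018 * 334.525 = 0.60214
m = 8.6129 kg/s

8.6129 kg/s


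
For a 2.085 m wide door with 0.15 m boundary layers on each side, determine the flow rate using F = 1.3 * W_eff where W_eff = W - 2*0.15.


W_eff = 2.085 - 0.30 = 1.785 m
F = 1.3 * 1.785 = 2.3205 persons/s

2.3205 persons/s


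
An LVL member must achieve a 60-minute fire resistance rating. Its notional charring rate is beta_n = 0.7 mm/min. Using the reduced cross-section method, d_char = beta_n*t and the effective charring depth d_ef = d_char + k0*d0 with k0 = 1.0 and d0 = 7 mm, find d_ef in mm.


d_char = 0.7 * 60 = 42 mm
d_ef = 42 + 1.0*7 = 49 mm

49 mm


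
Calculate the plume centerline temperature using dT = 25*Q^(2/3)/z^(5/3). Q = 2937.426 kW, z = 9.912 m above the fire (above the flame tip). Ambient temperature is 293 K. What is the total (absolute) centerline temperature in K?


Q^(2/3) = 205.11
z^(5/3) = 45.737
dT = 25 * 205.11 / 45.737 = 112.11 K
T = 293 + 112.11 = 405.11 K

405.11 K


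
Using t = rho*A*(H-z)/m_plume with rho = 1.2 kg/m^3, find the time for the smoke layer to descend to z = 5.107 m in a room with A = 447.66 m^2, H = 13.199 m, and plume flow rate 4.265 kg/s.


H - z = 8.092 m
t = 1.2 * 447.66 * 8.092 / 4.265 = 1019.2 s

1019.2 s


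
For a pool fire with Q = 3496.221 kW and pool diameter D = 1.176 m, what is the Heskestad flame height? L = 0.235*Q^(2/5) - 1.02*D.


Q^(2/5) = 26.148
0.235 * Q^(2/5) = 6.1448
1.02 * D = 1.1995
L = 4.9453 m

4.9453 m


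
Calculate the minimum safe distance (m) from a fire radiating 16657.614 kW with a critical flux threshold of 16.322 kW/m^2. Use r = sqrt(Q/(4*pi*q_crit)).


4*pi*q_crit = 205.11
Q/(4*pi*q_crit) = 81.214
r = sqrt(81.214) = 9.0119 m

9.0119 m


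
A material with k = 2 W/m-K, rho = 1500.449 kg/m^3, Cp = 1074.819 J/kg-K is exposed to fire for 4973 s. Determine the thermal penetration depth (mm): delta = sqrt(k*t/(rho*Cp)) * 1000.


alpha = 2 / (1500.449 * 1074.819) = 1.2401e-06 m^2/s
alpha * t = 0.0061673
delta = sqrt(0.0061673) * 1000 = 78.532 mm

78.532 mm


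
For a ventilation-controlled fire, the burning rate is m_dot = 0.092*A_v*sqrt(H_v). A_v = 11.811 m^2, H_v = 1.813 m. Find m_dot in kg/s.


sqrt(H_v) = 1.3465
m_dot = 0.092 * 11.811 * 1.3465 = 1.4631 kg/s

1.4631 kg/s


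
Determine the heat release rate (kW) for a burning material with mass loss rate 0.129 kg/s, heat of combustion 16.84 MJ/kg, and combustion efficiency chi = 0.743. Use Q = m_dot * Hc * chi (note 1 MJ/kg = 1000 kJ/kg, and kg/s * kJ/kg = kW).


Hc = 16.84 MJ/kg = 16.84 * 1000 kJ/kg = 16840 kJ/kg
Q = 0.129 kg/s * 16840 kJ/kg * 0.743 = 1614.1 kW

1614.1 kW


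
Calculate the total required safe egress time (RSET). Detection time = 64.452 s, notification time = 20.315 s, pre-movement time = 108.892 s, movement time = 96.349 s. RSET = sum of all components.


Total = 64.452 + 20.315 + 108.892 + 96.349 = 290.008 s

290.008 s


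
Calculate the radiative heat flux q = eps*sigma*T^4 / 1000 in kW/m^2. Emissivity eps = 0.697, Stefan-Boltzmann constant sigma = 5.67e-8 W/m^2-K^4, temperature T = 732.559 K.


T^4 = 2.8799e+11
q = 0.697 * 5.67e-8 * 2.8799e+11 / 1000 = 11.381 kW/m^2

11.381 kW/m^2


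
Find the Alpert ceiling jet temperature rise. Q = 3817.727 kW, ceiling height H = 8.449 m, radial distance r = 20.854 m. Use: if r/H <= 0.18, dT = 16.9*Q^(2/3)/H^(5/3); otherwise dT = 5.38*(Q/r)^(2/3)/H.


r/H = 20.854 / 8.449 = 2.4682
r/H > 0.18, so dT = 5.38*(Q/r)^(2/3)/H
Q/r = 183.07
(Q/r)^(2/3) = 32.241
dT = 5.38 * 32.241 / 8.449 = 20.530 K

20.530 K


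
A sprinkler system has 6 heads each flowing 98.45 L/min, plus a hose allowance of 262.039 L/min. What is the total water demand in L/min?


Sprinkler demand = 6 * 98.45 = 590.7 L/min
Total = 590.7 + 262.039 = 852.739 L/min

852.739 L/min


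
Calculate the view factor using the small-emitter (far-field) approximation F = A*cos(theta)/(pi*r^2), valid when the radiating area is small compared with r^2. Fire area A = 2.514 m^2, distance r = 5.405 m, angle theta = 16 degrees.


cos(16 deg) = 0.96126
pi*r^2 = 91.779
F = 2.514 * 0.96126 / 91.779 = 0.026331

0.026331


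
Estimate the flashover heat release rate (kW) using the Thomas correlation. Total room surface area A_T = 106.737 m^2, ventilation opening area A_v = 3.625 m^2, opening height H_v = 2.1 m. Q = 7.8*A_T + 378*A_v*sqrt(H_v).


7.8*A_T = 832.55
sqrt(H_v) = 1.4491
378*A_v*sqrt(H_v) = 1985.7
Q = 832.55 + 1985.7 = 2818.2 kW

2818.2 kW


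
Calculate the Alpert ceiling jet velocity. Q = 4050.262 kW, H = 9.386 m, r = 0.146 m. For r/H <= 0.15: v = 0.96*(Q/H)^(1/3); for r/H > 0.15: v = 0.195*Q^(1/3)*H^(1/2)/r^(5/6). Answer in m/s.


r/H = 0.146 / 9.386 = 0.015555
r/H <= 0.15, so v = 0.96*(Q/H)^(1/3)
Q/H = 431.52
(Q/H)^(1/3) = 7.5567
v = 0.96 * 7.5567 = 7.2545 m/s

7.2545 m/s


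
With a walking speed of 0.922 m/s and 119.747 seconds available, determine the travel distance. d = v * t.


d = 0.922 * 119.747 = 110.41 m

110.41 m


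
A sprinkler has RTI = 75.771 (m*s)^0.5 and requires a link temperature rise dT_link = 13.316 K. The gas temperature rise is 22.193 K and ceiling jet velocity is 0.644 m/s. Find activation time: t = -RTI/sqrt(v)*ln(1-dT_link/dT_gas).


dT_link/dT_gas = 0.60001
ln(1 - 0.60001) = -0.91631
t = -75.771 / sqrt(0.644) * -0.91631 = 86.518 s

86.518 s


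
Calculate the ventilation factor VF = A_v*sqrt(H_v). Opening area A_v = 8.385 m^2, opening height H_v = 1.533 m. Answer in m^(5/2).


sqrt(H_v) = 1.2381
VF = 8.385 * 1.2381 = 10.382 m^(5/2)

10.382 m^(5/2)


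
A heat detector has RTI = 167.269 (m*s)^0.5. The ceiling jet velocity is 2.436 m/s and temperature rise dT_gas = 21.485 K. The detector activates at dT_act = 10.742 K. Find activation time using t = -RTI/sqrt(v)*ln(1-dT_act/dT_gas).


dT_act/dT_gas = 0.49998
ln(1 - 0.49998) = -0.69310
t = -167.269 / sqrt(2.436) * -0.69310 = 74.280 s

74.280 s


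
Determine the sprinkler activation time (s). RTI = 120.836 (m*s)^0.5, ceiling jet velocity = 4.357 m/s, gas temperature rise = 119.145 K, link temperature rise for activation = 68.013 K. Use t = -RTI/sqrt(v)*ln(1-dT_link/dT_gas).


dT_link/dT_gas = 0.57084
ln(1 - 0.57084) = -0.84593
t = -120.836 / sqrt(4.357) * -0.84593 = 48.971 s

48.971 s


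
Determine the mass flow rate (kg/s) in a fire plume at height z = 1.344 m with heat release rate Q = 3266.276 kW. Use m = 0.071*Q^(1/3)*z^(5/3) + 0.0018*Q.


Q^(1/3) = 14.837
z^(5/3) = 1.6368
First term = 0.071 * 14.837 * 1.6368 = 1.7243
Second term = 0.0018 * 3266.276 = 5.8793
m = 7.6036 kg/s

7.6036 kg/s


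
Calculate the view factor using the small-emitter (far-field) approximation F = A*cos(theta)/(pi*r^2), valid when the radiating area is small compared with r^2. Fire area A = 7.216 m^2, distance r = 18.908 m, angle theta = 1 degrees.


cos(1 deg) = 0.99985
pi*r^2 = 1123.2
F = 7.216 * 0.99985 / 1123.2 = 0.0064238

0.0064238


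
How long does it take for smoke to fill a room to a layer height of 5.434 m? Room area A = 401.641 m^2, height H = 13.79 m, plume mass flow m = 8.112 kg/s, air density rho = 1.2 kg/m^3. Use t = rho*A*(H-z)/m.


H - z = 8.356 m
t = 1.2 * 401.641 * 8.356 / 8.112 = 496.47 s

496.47 s


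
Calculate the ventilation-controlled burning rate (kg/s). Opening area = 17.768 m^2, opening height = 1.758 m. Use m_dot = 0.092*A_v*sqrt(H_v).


sqrt(H_v) = 1.3259
m_dot = 0.092 * 17.768 * 1.3259 = 2.1674 kg/s

2.1674 kg/s


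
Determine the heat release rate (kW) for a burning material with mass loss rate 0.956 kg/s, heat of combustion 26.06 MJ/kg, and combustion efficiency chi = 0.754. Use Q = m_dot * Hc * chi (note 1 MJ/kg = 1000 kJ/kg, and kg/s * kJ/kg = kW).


Hc = 26.06 MJ/kg = 26.06 * 1000 kJ/kg = 26060 kJ/kg
Q = 0.956 kg/s * 26060 kJ/kg * 0.754 = 18785 kW

18785 kW


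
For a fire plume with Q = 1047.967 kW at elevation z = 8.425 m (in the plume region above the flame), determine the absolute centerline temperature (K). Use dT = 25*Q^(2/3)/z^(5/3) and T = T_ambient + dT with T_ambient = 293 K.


Q^(2/3) = 103.17
z^(5/3) = 34.883
dT = 25 * 103.17 / 34.883 = 73.942 K
T = 293 + 73.942 = 366.94 K

366.94 K


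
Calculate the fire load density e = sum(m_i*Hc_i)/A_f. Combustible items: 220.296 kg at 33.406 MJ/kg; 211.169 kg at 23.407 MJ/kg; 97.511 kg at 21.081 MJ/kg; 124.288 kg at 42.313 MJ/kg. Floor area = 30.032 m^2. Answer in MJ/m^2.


Total energy = 220.296*33.406 + 211.169*23.407 + 97.511*21.081 + 124.288*42.313
= 7359.208 + 4942.833 + 2055.629 + 5258.998
= 19616.67 MJ
e = 19616.67 / 30.032 = 653.19 MJ/m^2

653.19 MJ/m^2


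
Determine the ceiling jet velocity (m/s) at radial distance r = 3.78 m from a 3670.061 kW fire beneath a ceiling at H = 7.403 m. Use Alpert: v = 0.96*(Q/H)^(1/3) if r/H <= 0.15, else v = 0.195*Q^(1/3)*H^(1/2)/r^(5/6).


r/H = 3.78 / 7.403 = 0.51060
r/H > 0.15, so v = 0.195*Q^(1/3)*H^(1/2)/r^(5/6)
Q^(1/3) = 15.425
H^(1/2) = 2.7208
r^(5/6) = 3.0286
v = 0.195 * 15.425 * 2.7208 / 3.0286 = 2.7022 m/s

2.7022 m/s


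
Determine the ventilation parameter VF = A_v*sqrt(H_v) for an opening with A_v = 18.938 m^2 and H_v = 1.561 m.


sqrt(H_v) = 1.2494
VF = 18.938 * 1.2494 = 23.661 m^(5/2)

23.661 m^(5/2)


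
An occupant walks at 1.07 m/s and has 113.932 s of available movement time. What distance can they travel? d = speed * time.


d = 1.07 * 113.932 = 121.91 m

121.91 m


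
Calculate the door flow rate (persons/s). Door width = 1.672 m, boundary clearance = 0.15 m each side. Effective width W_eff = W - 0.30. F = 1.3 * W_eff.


W_eff = 1.672 - 0.30 = 1.372 m
F = 1.3 * 1.372 = 1.7836 persons/s

1.7836 persons/s


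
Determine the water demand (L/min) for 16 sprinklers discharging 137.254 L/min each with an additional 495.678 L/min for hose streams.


Sprinkler demand = 16 * 137.254 = 2196.064 L/min
Total = 2196.064 + 495.678 = 2691.742 L/min

2691.742 L/min


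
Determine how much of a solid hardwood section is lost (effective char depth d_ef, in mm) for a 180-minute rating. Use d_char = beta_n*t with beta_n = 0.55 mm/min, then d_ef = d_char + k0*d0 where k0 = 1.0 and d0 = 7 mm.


d_char = 0.55 * 180 = 99 mm
d_ef = 99 + 1.0*7 = 106 mm

106 mm


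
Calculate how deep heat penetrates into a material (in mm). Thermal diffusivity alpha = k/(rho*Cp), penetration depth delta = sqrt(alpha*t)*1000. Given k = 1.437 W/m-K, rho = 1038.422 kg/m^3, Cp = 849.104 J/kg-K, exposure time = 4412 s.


alpha = 1.437 / (1038.422 * 849.104) = 1.6298e-06 m^2/s
alpha * t = 0.0071905
delta = sqrt(0.0071905) * 1000 = 84.797 mm

84.797 mm


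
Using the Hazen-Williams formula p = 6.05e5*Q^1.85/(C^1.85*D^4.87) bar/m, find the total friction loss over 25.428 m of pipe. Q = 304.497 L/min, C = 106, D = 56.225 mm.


Q^1.85 = 39321
C^1.85 = 5582.3
D^4.87 = 3.3278e+08
p/m = 0.012806 bar/m
p_total = 0.012806 * 25.428 = 0.32563 bar

0.32563 bar


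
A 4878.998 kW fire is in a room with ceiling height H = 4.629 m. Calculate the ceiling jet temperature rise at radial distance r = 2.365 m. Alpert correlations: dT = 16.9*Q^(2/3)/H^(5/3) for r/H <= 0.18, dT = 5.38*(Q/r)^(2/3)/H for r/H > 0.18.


r/H = 2.365 / 4.629 = 0.51091
r/H > 0.18, so dT = 5.38*(Q/r)^(2/3)/H
Q/r = 2063.0
(Q/r)^(2/3) = 162.06
dT = 5.38 * 162.06 / 4.629 = 188.35 K

188.35 K


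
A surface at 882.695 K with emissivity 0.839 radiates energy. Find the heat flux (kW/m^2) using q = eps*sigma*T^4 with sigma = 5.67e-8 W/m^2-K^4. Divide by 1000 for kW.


T^4 = 6.0708e+11
q = 0.839 * 5.67e-8 * 6.0708e+11 / 1000 = 28.879 kW/m^2

28.879 kW/m^2


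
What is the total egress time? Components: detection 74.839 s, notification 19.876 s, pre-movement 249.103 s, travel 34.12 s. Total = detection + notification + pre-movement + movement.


Total = 74.839 + 19.876 + 249.103 + 34.12 = 377.938 s

377.938 s


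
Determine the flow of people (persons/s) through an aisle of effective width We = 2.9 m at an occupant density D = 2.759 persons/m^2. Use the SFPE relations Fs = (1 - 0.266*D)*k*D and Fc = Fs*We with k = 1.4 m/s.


1 - 0.266*D = 1 - 0.266*2.759 = 0.26611
Fs = 0.26611 * 1.4 * 2.759 = 1.0279 persons/(s*m)
Fc = 1.0279 * 2.9 = 2.9808 persons/s

2.9808 persons/s


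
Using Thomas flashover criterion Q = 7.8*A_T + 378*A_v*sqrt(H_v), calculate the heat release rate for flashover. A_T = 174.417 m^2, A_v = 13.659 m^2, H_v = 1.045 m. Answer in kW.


7.8*A_T = 1360.5
sqrt(H_v) = 1.0223
378*A_v*sqrt(H_v) = 5278.0
Q = 1360.5 + 5278.0 = 6638.4 kW

6638.4 kW


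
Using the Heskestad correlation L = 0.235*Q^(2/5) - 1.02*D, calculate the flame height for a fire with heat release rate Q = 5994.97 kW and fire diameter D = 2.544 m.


Q^(2/5) = 32.443
0.235 * Q^(2/5) = 7.6240
1.02 * D = 2.5949
L = 5.0291 m

5.0291 m


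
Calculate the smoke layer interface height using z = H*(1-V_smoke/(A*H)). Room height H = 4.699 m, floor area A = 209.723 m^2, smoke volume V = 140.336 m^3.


V/(A*H) = 0.14240
1 - 0.14240 = 0.85760
z = 4.699 * 0.85760 = 4.0299 m

4.0299 m


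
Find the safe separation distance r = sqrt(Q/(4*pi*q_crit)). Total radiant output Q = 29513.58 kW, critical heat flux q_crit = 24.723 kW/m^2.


4*pi*q_crit = 310.68
Q/(4*pi*q_crit) = 94.997
r = sqrt(94.997) = 9.7467 m

9.7467 m


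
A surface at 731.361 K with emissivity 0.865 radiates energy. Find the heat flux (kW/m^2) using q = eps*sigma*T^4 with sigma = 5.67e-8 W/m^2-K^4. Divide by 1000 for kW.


T^4 = 2.8611e+11
q = 0.865 * 5.67e-8 * 2.8611e+11 / 1000 = 14.032 kW/m^2

14.032 kW/m^2


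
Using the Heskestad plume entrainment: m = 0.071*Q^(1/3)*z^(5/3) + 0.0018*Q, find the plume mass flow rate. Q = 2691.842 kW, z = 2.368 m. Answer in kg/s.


Q^(1/3) = 13.911
z^(5/3) = 4.2070
First term = 0.071 * 13.911 * 4.2070 = 4.1551
Second term = 0.0018 * 2691.842 = 4.8453
m = 9.0004 kg/s

9.0004 kg/s


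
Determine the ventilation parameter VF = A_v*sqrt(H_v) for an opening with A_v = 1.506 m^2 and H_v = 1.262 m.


sqrt(H_v) = 1.1234
VF = 1.506 * 1.1234 = 1.6918 m^(5/2)

1.6918 m^(5/2)


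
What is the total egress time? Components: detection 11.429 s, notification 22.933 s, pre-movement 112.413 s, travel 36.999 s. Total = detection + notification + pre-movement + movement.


Total = 11.429 + 22.933 + 112.413 + 36.999 = 183.774 s

183.774 s


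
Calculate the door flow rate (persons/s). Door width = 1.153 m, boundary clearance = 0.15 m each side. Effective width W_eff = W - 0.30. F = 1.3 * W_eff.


W_eff = 1.153 - 0.30 = 0.853 m
F = 1.3 * 0.853 = 1.1089 persons/s

1.1089 persons/s


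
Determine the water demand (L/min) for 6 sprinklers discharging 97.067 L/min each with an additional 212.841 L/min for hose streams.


Sprinkler demand = 6 * 97.067 = 582.402 L/min
Total = 582.402 + 212.841 = 795.243 L/min

795.243 L/min


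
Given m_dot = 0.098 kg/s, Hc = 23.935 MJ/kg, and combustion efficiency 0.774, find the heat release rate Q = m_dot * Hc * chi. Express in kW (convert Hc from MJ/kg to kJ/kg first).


Hc = 23.935 MJ/kg = 23.935 * 1000 kJ/kg = 23935 kJ/kg
Q = 0.098 kg/s * 23935 kJ/kg * 0.774 = 1815.5 kW

1815.5 kW


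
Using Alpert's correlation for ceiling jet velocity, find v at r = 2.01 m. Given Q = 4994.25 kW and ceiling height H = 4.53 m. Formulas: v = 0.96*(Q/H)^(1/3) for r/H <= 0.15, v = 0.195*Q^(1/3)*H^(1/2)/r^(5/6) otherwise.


r/H = 2.01 / 4.53 = 0.44371
r/H > 0.15, so v = 0.195*Q^(1/3)*H^(1/2)/r^(5/6)
Q^(1/3) = 17.093
H^(1/2) = 2.1284
r^(5/6) = 1.7892
v = 0.195 * 17.093 * 2.1284 / 1.7892 = 3.9650 m/s

3.9650 m/s


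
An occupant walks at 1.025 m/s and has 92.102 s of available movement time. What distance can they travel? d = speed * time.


d = 1.025 * 92.102 = 94.405 m

94.405 m


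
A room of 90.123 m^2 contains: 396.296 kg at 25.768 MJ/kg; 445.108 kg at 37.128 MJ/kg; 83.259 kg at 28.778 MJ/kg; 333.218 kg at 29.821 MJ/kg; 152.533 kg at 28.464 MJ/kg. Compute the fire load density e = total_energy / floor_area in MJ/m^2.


Total energy = 396.296*25.768 + 445.108*37.128 + 83.259*28.778 + 333.218*29.821 + 152.533*28.464
= 10211.76 + 16525.97 + 2396.028 + 9936.894 + 4341.699
= 43412.35 MJ
e = 43412.35 / 90.123 = 481.70 MJ/m^2

481.70 MJ/m^2


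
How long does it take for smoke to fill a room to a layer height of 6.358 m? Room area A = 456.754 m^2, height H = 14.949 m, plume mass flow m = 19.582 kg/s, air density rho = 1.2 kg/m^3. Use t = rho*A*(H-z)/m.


H - z = 8.591 m
t = 1.2 * 456.754 * 8.591 / 19.582 = 240.46 s

240.46 s


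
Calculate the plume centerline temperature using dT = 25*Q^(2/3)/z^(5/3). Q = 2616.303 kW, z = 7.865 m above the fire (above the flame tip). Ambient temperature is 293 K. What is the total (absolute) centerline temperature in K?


Q^(2/3) = 189.87
z^(5/3) = 31.105
dT = 25 * 189.87 / 31.105 = 152.60 K
T = 293 + 152.60 = 445.60 K

445.60 K


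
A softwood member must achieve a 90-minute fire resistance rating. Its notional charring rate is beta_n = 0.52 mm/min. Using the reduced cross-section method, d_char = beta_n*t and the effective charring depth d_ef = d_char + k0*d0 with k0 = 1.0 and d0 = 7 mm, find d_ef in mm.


d_char = 0.52 * 90 = 46.8 mm
d_ef = 46.8 + 1.0*7 = 53.8 mm

53.8 mm


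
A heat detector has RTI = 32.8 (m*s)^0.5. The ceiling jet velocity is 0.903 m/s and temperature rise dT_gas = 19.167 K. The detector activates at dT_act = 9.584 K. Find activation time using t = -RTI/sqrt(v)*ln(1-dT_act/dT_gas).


dT_act/dT_gas = 0.50003
ln(1 - 0.50003) = -0.69320
t = -32.8 / sqrt(0.903) * -0.69320 = 23.927 s

23.927 s


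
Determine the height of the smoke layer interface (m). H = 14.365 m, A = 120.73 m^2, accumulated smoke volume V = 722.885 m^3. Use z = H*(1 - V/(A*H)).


V/(A*H) = 0.41682
1 - 0.41682 = 0.58318
z = 14.365 * 0.58318 = 8.3774 m

8.3774 m


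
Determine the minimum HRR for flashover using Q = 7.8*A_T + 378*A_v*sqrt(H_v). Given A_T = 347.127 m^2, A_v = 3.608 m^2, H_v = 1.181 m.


7.8*A_T = 2707.6
sqrt(H_v) = 1.0867
378*A_v*sqrt(H_v) = 1482.1
Q = 2707.6 + 1482.1 = 4189.7 kW

4189.7 kW


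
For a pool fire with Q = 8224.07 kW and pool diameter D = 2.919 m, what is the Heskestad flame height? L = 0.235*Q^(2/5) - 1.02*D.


Q^(2/5) = 36.816
0.235 * Q^(2/5) = 8.6517
1.02 * D = 2.9774
L = 5.6743 m

5.6743 m


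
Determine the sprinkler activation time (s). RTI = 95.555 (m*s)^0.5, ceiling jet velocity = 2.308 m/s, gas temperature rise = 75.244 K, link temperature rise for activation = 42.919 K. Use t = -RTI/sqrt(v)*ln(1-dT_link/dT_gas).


dT_link/dT_gas = 0.57040
ln(1 - 0.57040) = -0.84490
t = -95.555 / sqrt(2.308) * -0.84490 = 53.142 s

53.142 s


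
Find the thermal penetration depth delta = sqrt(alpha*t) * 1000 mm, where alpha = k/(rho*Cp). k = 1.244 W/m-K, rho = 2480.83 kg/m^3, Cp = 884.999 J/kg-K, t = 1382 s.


alpha = 1.244 / (2480.83 * 884.999) = 5.6661e-07 m^2/s
alpha * t = 0.00078305
delta = sqrt(0.00078305) * 1000 = 27.983 mm

27.983 mm


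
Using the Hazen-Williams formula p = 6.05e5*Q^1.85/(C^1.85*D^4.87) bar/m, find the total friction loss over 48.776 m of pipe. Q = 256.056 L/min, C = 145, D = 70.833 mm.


Q^1.85 = 28538
C^1.85 = 9966.2
D^4.87 = 1.0248e+09
p/m = 0.0016904 bar/m
p_total = 0.0016904 * 48.776 = 0.082452 bar

0.082452 bar


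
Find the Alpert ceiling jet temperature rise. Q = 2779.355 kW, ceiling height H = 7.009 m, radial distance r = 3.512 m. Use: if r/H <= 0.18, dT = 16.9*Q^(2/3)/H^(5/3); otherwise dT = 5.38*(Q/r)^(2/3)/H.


r/H = 3.512 / 7.009 = 0.50107
r/H > 0.18, so dT = 5.38*(Q/r)^(2/3)/H
Q/r = 791.39
(Q/r)^(2/3) = 85.558
dT = 5.38 * 85.558 / 7.009 = 65.673 K

65.673 K


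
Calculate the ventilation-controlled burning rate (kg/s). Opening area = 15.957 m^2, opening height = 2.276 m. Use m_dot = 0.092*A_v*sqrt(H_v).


sqrt(H_v) = 1.5086
m_dot = 0.092 * 15.957 * 1.5086 = 2.2148 kg/s

2.2148 kg/s


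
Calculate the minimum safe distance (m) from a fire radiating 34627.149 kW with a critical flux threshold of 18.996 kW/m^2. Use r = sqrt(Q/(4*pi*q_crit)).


4*pi*q_crit = 238.71
Q/(4*pi*q_crit) = 145.06
r = sqrt(145.06) = 12.044 m

12.044 m


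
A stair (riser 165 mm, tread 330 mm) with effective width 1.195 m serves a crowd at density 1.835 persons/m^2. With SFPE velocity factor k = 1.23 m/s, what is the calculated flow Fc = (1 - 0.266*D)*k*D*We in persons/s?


1 - 0.266*D = 1 - 0.266*1.835 = 0.51189
Fs = 0.51189 * 1.23 * 1.835 = 1.1554 persons/(s*m)
Fc = 1.1554 * 1.195 = 1.3807 persons/s

1.3807 persons/s


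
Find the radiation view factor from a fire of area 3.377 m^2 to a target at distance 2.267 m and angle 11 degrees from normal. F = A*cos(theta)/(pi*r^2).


cos(11 deg) = 0.98163
pi*r^2 = 16.146
F = 3.377 * 0.98163 / 16.146 = 0.20532

0.20532


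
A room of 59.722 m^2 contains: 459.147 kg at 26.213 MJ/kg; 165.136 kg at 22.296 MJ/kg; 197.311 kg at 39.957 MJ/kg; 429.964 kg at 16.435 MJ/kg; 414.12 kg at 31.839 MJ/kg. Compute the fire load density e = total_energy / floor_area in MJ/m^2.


Total energy = 459.147*26.213 + 165.136*22.296 + 197.311*39.957 + 429.964*16.435 + 414.12*31.839
= 12035.62 + 3681.872 + 7883.956 + 7066.458 + 13185.17
= 43853.07 MJ
e = 43853.07 / 59.722 = 734.29 MJ/m^2

734.29 MJ/m^2


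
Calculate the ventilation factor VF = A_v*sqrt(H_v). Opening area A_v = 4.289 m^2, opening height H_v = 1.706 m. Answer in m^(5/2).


sqrt(H_v) = 1.3061
VF = 4.289 * 1.3061 = 5.6020 m^(5/2)

5.6020 m^(5/2)


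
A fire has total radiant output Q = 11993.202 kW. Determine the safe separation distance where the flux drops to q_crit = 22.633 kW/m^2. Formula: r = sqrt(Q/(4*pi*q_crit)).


4*pi*q_crit = 284.41
Q/(4*pi*q_crit) = 42.168
r = sqrt(42.168) = 6.4937 m

6.4937 m


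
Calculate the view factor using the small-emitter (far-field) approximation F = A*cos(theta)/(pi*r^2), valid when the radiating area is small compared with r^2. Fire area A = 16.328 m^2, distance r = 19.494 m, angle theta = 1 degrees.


cos(1 deg) = 0.99985
pi*r^2 = 1193.9
F = 16.328 * 0.99985 / 1193.9 = 0.013675

0.013675


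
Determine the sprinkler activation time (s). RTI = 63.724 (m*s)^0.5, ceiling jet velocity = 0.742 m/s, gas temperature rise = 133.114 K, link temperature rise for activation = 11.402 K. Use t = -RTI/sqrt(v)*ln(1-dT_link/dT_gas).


dT_link/dT_gas = 0.085656
ln(1 - 0.085656) = -0.089548
t = -63.724 / sqrt(0.742) * -0.089548 = 6.6246 s

6.6246 s


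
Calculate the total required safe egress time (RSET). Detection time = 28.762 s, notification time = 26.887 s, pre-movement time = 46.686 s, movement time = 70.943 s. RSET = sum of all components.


Total = 28.762 + 26.887 + 46.686 + 70.943 = 173.278 s

173.278 s


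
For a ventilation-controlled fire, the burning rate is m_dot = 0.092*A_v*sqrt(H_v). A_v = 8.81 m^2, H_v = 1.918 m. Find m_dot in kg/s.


sqrt(H_v) = 1.3849
m_dot = 0.092 * 8.81 * 1.3849 = 1.1225 kg/s

1.1225 kg/s


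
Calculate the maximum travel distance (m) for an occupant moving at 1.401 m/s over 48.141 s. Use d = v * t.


d = 1.401 * 48.141 = 67.446 m

67.446 m


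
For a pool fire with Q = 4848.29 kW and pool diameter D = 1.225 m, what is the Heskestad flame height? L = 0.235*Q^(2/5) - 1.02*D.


Q^(2/5) = 29.801
0.235 * Q^(2/5) = 7.0033
1.02 * D = 1.2495
L = 5.7538 m

5.7538 m


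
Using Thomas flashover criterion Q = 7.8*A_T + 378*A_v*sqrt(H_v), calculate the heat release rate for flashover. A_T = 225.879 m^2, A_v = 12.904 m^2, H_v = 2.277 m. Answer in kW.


7.8*A_T = 1761.9
sqrt(H_v) = 1.5090
378*A_v*sqrt(H_v) = 7360.3
Q = 1761.9 + 7360.3 = 9122.2 kW

9122.2 kW


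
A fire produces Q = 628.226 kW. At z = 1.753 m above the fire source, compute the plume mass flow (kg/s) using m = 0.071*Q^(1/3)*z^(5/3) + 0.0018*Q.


Q^(1/3) = 8.5646
z^(5/3) = 2.5486
First term = 0.071 * 8.5646 * 2.5486 = 1.5498
Second term = 0.0018 * 628.226 = 1.1308
m = 2.6806 kg/s

2.6806 kg/s


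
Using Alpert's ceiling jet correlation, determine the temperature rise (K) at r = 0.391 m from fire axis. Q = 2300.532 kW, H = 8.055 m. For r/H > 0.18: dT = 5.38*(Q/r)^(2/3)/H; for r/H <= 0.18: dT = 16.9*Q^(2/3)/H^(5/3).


r/H = 0.391 / 8.055 = 0.048541
r/H <= 0.18, so dT = 16.9*Q^(2/3)/H^(5/3)
Q^(2/3) = 174.27
H^(5/3) = 32.368
dT = 16.9 * 174.27 / 32.368 = 90.991 K

90.991 K


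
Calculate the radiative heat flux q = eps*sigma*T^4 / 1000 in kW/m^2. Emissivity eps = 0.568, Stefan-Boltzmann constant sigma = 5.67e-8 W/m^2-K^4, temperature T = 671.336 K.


T^4 = 2.0312e+11
q = 0.568 * 5.67e-8 * 2.0312e+11 / 1000 = 6.5417 kW/m^2

6.5417 kW/m^2


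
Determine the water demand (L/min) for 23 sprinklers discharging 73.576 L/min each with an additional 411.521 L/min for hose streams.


Sprinkler demand = 23 * 73.576 = 1692.248 L/min
Total = 1692.248 + 411.521 = 2103.769 L/min

2103.769 L/min


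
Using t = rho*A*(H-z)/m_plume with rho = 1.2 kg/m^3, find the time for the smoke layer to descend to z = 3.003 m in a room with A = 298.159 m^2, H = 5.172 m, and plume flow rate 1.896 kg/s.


H - z = 2.169 m
t = 1.2 * 298.159 * 2.169 / 1.896 = 409.31 s

409.31 s


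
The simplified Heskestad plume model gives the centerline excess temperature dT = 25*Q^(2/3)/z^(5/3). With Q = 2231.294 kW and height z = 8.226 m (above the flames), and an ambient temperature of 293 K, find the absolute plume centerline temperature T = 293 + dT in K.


Q^(2/3) = 170.75
z^(5/3) = 33.521
dT = 25 * 170.75 / 33.521 = 127.35 K
T = 293 + 127.35 = 420.35 K

420.35 K


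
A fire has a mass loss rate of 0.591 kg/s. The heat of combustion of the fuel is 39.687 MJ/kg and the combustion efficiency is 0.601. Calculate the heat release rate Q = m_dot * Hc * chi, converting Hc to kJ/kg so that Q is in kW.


Hc = 39.687 MJ/kg = 39.687 * 1000 kJ/kg = 39687 kJ/kg
Q = 0.591 kg/s * 39687 kJ/kg * 0.601 = 14096 kW

14096 kW


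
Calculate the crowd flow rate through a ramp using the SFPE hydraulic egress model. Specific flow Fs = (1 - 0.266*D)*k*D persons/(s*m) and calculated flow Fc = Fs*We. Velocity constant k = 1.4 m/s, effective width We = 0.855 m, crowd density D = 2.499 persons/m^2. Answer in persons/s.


1 - 0.266*D = 1 - 0.266*2.499 = 0.33527
Fs = 0.33527 * 1.4 * 2.499 = 1.1730 persons/(s*m)
Fc = 1.1730 * 0.855 = 1.0029 persons/s

1.0029 persons/s


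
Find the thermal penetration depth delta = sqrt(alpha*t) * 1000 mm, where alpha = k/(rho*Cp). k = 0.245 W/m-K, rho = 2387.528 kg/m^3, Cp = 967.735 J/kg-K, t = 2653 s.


alpha = 0.245 / (2387.528 * 967.735) = 1.0604e-07 m^2/s
alpha * t = 0.00028132
delta = sqrt(0.00028132) * 1000 = 16.773 mm

16.773 mm


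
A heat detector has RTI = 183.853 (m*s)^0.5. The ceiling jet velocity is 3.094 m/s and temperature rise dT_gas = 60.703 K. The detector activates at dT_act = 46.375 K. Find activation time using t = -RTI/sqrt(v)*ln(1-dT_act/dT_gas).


dT_act/dT_gas = 0.76397
ln(1 - 0.76397) = -1.4438
t = -183.853 / sqrt(3.094) * -1.4438 = 150.91 s

150.91 s


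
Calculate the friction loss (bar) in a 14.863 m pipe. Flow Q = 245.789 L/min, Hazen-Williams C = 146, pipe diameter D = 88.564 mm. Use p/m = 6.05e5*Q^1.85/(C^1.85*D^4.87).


Q^1.85 = 26457
C^1.85 = 10094
D^4.87 = 3.0419e+09
p/m = 0.00052132 bar/m
p_total = 0.00052132 * 14.863 = 0.0077483 bar

0.0077483 bar


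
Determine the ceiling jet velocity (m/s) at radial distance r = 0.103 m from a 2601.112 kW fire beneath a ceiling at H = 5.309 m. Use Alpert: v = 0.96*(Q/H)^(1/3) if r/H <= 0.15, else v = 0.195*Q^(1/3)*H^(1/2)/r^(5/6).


r/H = 0.103 / 5.309 = 0.019401
r/H <= 0.15, so v = 0.96*(Q/H)^(1/3)
Q/H = 489.94
(Q/H)^(1/3) = 7.8834
v = 0.96 * 7.8834 = 7.5681 m/s

7.5681 m/s


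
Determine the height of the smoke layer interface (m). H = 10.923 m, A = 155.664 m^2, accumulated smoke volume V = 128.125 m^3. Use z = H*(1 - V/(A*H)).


V/(A*H) = 0.075354
1 - 0.075354 = 0.92465
z = 10.923 * 0.92465 = 10.100 m

10.100 m


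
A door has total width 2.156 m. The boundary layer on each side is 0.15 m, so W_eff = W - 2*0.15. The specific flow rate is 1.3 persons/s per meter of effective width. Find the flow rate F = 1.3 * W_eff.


W_eff = 2.156 - 0.30 = 1.856 m
F = 1.3 * 1.856 = 2.4128 persons/s

2.4128 persons/s


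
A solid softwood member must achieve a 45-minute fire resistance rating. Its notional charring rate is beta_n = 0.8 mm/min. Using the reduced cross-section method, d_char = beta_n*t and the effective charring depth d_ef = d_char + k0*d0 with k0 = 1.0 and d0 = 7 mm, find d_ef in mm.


d_char = 0.8 * 45 = 36 mm
d_ef = 36 + 1.0*7 = 43 mm

43 mm


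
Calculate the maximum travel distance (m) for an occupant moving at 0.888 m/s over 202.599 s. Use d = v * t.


d = 0.888 * 202.599 = 179.91 m

179.91 m


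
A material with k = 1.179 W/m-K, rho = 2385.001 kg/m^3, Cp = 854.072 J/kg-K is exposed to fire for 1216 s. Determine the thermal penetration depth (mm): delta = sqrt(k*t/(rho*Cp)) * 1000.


alpha = 1.179 / (2385.001 * 854.072) = 5.7880e-07 m^2/s
alpha * t = 0.00070382
delta = sqrt(0.00070382) * 1000 = 26.530 mm

26.530 mm


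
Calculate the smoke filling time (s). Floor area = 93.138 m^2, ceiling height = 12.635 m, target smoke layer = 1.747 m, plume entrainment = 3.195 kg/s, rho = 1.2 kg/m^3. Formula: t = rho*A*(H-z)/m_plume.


H - z = 10.888 m
t = 1.2 * 93.138 * 10.888 / 3.195 = 380.88 s

380.88 s


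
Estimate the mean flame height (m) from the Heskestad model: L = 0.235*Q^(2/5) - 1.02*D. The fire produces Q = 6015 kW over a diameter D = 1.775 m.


Q^(2/5) = 32.486
0.235 * Q^(2/5) = 7.6342
1.02 * D = 1.8105
L = 5.8237 m

5.8237 m


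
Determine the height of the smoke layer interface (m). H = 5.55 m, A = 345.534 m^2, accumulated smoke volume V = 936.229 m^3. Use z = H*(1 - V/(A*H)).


V/(A*H) = 0.48820
1 - 0.48820 = 0.51180
z = 5.55 * 0.51180 = 2.8405 m

2.8405 m


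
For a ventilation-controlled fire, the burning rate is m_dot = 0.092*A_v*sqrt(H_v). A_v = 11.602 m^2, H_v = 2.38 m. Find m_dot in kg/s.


sqrt(H_v) = 1.5427
m_dot = 0.092 * 11.602 * 1.5427 = 1.6467 kg/s

1.6467 kg/s


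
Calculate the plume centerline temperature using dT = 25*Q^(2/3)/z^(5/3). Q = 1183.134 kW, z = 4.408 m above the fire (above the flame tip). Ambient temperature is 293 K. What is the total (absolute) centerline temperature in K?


Q^(2/3) = 111.86
z^(5/3) = 11.850
dT = 25 * 111.86 / 11.850 = 235.99 K
T = 293 + 235.99 = 528.99 K

528.99 K


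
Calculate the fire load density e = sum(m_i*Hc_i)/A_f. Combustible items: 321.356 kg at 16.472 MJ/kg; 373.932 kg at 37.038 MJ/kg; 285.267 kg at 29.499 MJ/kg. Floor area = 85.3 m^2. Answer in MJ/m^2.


Total energy = 321.356*16.472 + 373.932*37.038 + 285.267*29.499
= 5293.376 + 13849.69 + 8415.091
= 27558.16 MJ
e = 27558.16 / 85.3 = 323.07 MJ/m^2

323.07 MJ/m^2


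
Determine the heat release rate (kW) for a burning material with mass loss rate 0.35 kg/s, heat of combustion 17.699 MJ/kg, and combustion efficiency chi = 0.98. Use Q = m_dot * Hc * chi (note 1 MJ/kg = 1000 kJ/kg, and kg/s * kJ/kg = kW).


Hc = 17.699 MJ/kg = 17.699 * 1000 kJ/kg = 17699 kJ/kg
Q = 0.35 kg/s * 17699 kJ/kg * 0.98 = 6070.757 kW

6070.757 kW


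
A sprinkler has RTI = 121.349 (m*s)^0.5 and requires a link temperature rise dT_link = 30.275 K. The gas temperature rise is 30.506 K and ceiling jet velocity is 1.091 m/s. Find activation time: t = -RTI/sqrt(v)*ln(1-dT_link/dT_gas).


dT_link/dT_gas = 0.99243
ln(1 - 0.99243) = -4.8833
t = -121.349 / sqrt(1.091) * -4.8833 = 567.33 s

567.33 s


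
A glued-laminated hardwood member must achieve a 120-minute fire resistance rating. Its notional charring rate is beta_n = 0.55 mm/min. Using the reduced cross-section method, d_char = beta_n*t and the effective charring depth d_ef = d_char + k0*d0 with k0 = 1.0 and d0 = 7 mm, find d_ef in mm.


d_char = 0.55 * 120 = 66 mm
d_ef = 66 + 1.0*7 = 73 mm

73 mm


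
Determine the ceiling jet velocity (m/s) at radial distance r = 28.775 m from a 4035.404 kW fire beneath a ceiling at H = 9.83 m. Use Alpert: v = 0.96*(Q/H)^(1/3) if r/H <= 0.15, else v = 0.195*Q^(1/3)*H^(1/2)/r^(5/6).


r/H = 28.775 / 9.83 = 2.9273
r/H > 0.15, so v = 0.195*Q^(1/3)*H^(1/2)/r^(5/6)
Q^(1/3) = 15.921
H^(1/2) = 3.1353
r^(5/6) = 16.438
v = 0.195 * 15.921 * 3.1353 / 16.438 = 0.59214 m/s

0.59214 m/s


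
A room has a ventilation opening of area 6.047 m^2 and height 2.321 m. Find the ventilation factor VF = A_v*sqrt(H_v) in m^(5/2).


sqrt(H_v) = 1.5235
VF = 6.047 * 1.5235 = 9.2125 m^(5/2)

9.2125 m^(5/2)


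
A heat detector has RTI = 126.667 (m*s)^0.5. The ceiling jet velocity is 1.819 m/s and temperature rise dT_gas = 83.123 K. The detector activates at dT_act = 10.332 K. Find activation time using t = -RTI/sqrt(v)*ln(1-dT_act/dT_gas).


dT_act/dT_gas = 0.12430
ln(1 - 0.12430) = -0.13273
t = -126.667 / sqrt(1.819) * -0.13273 = 12.466 s

12.466 s


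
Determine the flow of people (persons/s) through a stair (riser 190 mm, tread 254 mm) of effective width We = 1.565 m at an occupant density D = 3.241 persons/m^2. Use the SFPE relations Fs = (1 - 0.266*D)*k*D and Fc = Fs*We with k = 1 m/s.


1 - 0.266*D = 1 - 0.266*3.241 = 0.13789
Fs = 0.13789 * 1 * 3.241 = 0.44691 persons/(s*m)
Fc = 0.44691 * 1.565 = 0.69942 persons/s

0.69942 persons/s


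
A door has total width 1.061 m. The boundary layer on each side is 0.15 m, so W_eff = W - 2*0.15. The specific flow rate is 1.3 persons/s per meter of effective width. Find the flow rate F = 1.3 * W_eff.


W_eff = 1.061 - 0.30 = 0.761 m
F = 1.3 * 0.761 = 0.98930 persons/s

0.98930 persons/s


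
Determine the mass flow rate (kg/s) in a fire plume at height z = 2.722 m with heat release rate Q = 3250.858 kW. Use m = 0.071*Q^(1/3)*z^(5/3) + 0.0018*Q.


Q^(1/3) = 14.814
z^(5/3) = 5.3066
First term = 0.071 * 14.814 * 5.3066 = 5.5813
Second term = 0.0018 * 3250.858 = 5.8515
m = 11.433 kg/s

11.433 kg/s


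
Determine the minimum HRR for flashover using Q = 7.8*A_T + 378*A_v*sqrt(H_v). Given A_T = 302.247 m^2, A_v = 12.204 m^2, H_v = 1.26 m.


7.8*A_T = 2357.5
sqrt(H_v) = 1.1225
378*A_v*sqrt(H_v) = 5178.2
Q = 2357.5 + 5178.2 = 7535.7 kW

7535.7 kW


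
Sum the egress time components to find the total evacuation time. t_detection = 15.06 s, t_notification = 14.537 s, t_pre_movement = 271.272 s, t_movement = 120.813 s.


Total = 15.06 + 14.537 + 271.272 + 120.813 = 421.682 s

421.682 s


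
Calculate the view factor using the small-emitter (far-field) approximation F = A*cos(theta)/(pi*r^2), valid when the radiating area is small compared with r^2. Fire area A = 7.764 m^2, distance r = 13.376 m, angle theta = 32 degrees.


cos(32 deg) = 0.84805
pi*r^2 = 562.09
F = 7.764 * 0.84805 / 562.09 = 0.011714

0.011714


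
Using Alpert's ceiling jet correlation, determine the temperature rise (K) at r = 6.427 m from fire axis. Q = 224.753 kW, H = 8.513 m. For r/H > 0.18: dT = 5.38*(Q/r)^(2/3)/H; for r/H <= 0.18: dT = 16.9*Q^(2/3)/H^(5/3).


r/H = 6.427 / 8.513 = 0.75496
r/H > 0.18, so dT = 5.38*(Q/r)^(2/3)/H
Q/r = 34.970
(Q/r)^(2/3) = 10.694
dT = 5.38 * 10.694 / 8.513 = 6.7582 K

6.7582 K


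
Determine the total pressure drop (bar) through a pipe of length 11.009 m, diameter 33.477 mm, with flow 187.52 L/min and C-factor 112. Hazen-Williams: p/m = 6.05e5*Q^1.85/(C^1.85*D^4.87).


Q^1.85 = 16038
C^1.85 = 6180.9
D^4.87 = 2.6639e+07
p/m = 0.058928 bar/m
p_total = 0.058928 * 11.009 = 0.64874 bar

0.64874 bar


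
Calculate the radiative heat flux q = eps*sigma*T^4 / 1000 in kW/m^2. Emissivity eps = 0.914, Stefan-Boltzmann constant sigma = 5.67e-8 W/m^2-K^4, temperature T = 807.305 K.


T^4 = 4.2477e+11
q = 0.914 * 5.67e-8 * 4.2477e+11 / 1000 = 22.013 kW/m^2

22.013 kW/m^2


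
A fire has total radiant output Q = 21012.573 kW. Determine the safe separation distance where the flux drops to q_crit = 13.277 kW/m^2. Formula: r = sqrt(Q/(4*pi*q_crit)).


4*pi*q_crit = 166.84
Q/(4*pi*q_crit) = 125.94
r = sqrt(125.94) = 11.222 m

11.222 m


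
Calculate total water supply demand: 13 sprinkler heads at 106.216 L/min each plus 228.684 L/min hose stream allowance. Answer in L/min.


Sprinkler demand = 13 * 106.216 = 1380.808 L/min
Total = 1380.808 + 228.684 = 1609.492 L/min

1609.492 L/min


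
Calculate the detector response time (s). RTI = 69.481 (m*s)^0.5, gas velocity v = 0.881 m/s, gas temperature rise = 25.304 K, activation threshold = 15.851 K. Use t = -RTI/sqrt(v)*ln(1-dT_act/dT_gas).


dT_act/dT_gas = 0.62642
ln(1 - 0.62642) = -0.98463
t = -69.481 / sqrt(0.881) * -0.98463 = 72.887 s

72.887 s
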